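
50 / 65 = 10 / 13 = 0.77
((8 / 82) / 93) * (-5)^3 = -500 / 3813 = -0.13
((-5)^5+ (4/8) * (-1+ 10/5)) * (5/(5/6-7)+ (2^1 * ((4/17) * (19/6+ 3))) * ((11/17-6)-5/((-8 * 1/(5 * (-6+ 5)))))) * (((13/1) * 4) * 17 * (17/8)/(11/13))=573971926879/3256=176281304.32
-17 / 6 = -2.83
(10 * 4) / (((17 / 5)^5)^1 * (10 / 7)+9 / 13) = 2275000 / 36955657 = 0.06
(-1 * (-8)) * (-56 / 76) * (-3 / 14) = 24 / 19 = 1.26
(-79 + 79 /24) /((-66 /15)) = 9085 /528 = 17.21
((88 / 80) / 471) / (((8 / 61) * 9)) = 671 / 339120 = 0.00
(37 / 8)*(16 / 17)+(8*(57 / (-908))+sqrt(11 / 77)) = sqrt(7) / 7+14860 / 3859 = 4.23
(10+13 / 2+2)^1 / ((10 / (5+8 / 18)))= 1813 / 180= 10.07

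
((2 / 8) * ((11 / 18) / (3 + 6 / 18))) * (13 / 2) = 143 / 480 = 0.30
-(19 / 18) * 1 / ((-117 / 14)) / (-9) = -133 / 9477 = -0.01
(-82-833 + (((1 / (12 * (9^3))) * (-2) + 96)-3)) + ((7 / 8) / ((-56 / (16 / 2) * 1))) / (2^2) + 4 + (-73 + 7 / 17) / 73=-71132511971 / 86850144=-819.03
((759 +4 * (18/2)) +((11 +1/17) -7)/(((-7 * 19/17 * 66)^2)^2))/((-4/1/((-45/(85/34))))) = 1573360272424046839/439793227791456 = 3577.50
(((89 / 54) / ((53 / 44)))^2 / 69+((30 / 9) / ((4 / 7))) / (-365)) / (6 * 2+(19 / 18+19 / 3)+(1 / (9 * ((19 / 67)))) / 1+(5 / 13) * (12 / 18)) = 56819885681 / 102097073400705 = 0.00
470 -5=465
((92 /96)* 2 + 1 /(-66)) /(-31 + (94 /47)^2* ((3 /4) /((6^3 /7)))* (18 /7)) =-251 /4059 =-0.06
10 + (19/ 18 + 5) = 289/ 18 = 16.06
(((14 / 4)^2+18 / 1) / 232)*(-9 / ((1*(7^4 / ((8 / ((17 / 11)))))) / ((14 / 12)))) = -3993 / 1352792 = -0.00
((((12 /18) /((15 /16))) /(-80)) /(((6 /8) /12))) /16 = -2 /225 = -0.01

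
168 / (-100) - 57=-1467 / 25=-58.68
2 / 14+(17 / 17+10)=78 / 7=11.14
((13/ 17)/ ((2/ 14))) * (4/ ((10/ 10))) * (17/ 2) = 182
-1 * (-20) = 20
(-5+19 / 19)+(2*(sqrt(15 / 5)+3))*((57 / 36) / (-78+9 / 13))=-4.19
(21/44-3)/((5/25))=-555/44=-12.61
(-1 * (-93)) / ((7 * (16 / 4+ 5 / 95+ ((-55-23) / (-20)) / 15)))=88350 / 28679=3.08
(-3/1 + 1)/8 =-1/4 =-0.25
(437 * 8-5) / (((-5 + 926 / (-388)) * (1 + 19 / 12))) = -8127048 / 44423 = -182.95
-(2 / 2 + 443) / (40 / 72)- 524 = -6616 / 5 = -1323.20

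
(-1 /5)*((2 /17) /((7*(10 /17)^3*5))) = -0.00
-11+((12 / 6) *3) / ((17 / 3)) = -169 / 17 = -9.94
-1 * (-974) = 974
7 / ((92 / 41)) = 287 / 92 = 3.12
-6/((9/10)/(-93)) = 620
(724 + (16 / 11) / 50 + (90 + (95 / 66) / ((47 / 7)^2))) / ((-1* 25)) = -2967130307 / 91121250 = -32.56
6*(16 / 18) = 16 / 3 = 5.33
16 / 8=2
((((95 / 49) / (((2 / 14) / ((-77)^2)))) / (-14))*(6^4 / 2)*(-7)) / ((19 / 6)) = 8232840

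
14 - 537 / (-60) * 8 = 428 / 5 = 85.60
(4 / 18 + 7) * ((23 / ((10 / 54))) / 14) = 897 / 14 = 64.07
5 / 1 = 5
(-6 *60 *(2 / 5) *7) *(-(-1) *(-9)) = 9072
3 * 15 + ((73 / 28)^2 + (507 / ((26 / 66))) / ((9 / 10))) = 1161729 / 784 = 1481.80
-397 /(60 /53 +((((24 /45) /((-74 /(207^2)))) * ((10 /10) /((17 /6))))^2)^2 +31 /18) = -37052838251292611250 /13172587591565187630601859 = -0.00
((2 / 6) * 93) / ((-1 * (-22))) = 31 / 22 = 1.41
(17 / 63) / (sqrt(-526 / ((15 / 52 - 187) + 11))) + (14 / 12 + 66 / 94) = 17 * sqrt(62478806) / 861588 + 527 / 282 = 2.02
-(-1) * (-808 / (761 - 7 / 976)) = -788608 / 742729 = -1.06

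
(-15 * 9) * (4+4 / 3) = -720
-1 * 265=-265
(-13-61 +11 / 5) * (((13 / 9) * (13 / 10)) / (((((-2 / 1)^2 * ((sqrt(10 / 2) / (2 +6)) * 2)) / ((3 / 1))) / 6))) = -60671 * sqrt(5) / 125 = -1085.32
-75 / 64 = -1.17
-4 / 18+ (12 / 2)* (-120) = -6482 / 9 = -720.22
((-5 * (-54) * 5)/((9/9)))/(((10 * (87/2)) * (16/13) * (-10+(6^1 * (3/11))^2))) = -70785/205552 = -0.34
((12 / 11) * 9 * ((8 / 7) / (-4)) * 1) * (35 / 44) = -270 / 121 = -2.23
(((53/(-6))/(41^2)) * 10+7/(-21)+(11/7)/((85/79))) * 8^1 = 25795976/3000585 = 8.60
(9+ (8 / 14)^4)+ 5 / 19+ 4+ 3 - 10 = 290583 / 45619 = 6.37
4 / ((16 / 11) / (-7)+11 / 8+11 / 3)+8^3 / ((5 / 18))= 82363488 / 44665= 1844.03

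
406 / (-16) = -203 / 8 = -25.38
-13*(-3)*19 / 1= 741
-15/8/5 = -0.38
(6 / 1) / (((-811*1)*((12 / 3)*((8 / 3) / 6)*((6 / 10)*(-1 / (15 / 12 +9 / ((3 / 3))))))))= 1845 / 25952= 0.07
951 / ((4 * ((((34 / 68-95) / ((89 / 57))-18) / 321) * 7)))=-3018791 / 21742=-138.85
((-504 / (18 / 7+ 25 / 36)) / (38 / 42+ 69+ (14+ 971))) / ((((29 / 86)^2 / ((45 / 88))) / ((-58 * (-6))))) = -1331530280640 / 5815982161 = -228.94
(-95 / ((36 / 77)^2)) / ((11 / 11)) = -434.61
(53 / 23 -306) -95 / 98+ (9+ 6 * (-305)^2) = 557854.33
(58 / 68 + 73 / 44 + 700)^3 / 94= 145099559604477239 / 39339845248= 3688361.22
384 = 384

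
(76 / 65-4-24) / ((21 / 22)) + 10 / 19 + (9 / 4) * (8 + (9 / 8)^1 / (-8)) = -65719807 / 6639360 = -9.90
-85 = -85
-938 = -938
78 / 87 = 26 / 29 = 0.90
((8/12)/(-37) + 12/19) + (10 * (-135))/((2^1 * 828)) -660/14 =-64303129/1358196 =-47.34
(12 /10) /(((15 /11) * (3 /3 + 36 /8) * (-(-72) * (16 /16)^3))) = 1 /450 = 0.00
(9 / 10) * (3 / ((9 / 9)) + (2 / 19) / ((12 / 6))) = 261 / 95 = 2.75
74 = 74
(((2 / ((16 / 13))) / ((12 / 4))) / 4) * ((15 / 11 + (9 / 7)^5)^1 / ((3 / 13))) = 12698153 / 4437048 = 2.86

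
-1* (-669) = 669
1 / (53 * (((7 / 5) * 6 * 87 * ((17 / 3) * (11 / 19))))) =95 / 12071598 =0.00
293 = 293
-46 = -46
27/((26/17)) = 459/26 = 17.65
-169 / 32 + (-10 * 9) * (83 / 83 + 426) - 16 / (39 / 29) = -47982079 / 1248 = -38447.18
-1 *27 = -27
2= 2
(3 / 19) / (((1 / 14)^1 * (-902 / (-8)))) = 168 / 8569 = 0.02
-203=-203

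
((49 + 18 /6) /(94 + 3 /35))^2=3312400 /10843849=0.31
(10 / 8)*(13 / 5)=13 / 4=3.25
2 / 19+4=78 / 19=4.11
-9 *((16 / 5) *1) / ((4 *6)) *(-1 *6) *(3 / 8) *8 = 108 / 5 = 21.60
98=98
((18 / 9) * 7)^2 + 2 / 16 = 1569 / 8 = 196.12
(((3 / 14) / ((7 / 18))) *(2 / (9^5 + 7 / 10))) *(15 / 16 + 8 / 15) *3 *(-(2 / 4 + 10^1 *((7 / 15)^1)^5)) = -77343359 / 1302045885000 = -0.00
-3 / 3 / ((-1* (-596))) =-1 / 596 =-0.00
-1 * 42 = -42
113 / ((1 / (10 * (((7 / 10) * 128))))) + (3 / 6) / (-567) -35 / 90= 57407395 / 567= 101247.61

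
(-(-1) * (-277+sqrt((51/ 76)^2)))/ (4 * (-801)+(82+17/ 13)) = 273013/ 3083244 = 0.09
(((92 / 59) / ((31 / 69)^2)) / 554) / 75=73002 / 392640575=0.00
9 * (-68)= -612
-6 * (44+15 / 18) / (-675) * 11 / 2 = 2959 / 1350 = 2.19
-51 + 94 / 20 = -463 / 10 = -46.30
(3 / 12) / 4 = 1 / 16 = 0.06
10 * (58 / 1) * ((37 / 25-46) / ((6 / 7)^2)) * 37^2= -721724479 / 15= -48114965.27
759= 759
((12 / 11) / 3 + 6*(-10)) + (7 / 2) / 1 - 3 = -1301 / 22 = -59.14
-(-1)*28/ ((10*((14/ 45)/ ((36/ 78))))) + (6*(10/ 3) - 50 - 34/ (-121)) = -40214/ 1573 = -25.57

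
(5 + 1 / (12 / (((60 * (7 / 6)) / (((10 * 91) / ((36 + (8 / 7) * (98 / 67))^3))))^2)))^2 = 4177873689440075145985171993333635677281 / 2103359711716971296152260489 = 1986285876907.70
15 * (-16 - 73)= -1335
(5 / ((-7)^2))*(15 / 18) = 25 / 294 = 0.09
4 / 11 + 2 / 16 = 0.49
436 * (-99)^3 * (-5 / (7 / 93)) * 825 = 162292695889500 / 7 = 23184670841357.14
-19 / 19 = -1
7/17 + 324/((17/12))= 3895/17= 229.12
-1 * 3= -3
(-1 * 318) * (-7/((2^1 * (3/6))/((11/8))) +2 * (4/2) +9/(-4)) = 10017/4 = 2504.25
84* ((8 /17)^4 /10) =172032 /417605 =0.41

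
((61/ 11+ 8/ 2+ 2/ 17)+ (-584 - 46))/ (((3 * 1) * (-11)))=116003/ 6171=18.80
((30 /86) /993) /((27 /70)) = 350 /384291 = 0.00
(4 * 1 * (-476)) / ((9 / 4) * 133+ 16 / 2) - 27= -40799 / 1229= -33.20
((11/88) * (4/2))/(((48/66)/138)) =759/16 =47.44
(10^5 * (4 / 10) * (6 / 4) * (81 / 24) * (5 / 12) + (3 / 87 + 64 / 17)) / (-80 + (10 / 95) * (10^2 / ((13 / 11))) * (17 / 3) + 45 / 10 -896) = -61649344536 / 672926759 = -91.61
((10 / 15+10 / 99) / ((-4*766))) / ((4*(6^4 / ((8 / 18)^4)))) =-38 / 20150648397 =-0.00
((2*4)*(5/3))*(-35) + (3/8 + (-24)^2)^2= 63694363/192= 331741.47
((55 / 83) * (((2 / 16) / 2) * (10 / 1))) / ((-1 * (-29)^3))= 275 / 16194296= 0.00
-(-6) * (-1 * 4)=-24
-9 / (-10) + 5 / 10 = 7 / 5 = 1.40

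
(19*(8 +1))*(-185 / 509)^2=5852475 / 259081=22.59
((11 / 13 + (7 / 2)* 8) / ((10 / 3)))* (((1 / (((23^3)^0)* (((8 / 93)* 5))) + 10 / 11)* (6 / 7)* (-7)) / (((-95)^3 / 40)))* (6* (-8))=-0.38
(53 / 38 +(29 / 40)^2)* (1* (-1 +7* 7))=175137 / 1900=92.18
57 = 57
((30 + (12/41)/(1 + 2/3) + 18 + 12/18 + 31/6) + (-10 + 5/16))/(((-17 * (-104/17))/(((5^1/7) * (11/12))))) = 4797353/17192448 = 0.28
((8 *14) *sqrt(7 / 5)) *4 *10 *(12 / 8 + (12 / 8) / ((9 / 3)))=10601.61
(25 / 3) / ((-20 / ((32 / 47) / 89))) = -40 / 12549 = -0.00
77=77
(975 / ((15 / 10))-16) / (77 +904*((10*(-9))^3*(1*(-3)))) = 634 / 1977048077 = 0.00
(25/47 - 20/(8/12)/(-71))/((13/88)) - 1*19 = -41843/3337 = -12.54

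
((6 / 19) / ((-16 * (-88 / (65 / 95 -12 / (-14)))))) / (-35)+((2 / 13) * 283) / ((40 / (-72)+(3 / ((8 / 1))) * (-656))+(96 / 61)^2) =-236057932243389 / 1323279351634240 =-0.18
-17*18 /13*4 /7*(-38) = 46512 /91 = 511.12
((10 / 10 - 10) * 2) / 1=-18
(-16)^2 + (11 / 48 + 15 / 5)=12443 / 48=259.23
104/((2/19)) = 988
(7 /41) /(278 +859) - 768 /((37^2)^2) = -22682729 /87367763337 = -0.00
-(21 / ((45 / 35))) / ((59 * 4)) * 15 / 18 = -245 / 4248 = -0.06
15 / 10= 3 / 2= 1.50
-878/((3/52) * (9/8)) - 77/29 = -10594271/783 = -13530.36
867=867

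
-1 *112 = -112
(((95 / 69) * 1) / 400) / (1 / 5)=19 / 1104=0.02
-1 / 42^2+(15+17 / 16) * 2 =113335 / 3528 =32.12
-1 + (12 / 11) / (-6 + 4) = -1.55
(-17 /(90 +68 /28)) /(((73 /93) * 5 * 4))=-11067 /944620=-0.01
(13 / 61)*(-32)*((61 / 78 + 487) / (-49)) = 608752 / 8967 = 67.89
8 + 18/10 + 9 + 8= 134/5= 26.80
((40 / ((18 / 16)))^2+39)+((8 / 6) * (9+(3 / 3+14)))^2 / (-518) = 27298309 / 20979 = 1301.22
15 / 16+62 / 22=661 / 176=3.76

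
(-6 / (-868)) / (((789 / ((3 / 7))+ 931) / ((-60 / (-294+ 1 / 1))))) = 5 / 9791474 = 0.00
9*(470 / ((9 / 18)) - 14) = 8334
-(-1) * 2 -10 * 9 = -88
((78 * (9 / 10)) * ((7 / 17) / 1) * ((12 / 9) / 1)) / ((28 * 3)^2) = 13 / 2380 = 0.01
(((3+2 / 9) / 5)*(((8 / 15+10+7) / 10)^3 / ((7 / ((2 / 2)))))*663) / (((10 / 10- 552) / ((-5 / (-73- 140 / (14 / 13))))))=-4020309787 / 273364875000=-0.01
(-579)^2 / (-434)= -335241 / 434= -772.44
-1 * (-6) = 6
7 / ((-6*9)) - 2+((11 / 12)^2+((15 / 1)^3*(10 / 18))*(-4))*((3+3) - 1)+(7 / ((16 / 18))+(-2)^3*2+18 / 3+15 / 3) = -16197863 / 432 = -37495.05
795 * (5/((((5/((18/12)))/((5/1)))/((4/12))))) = 3975/2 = 1987.50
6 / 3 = 2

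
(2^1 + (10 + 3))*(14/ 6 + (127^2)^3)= 62938093720370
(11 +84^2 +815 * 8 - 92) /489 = 13495 /489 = 27.60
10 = 10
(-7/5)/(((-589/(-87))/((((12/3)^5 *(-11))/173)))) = 6859776/509485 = 13.46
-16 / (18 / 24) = -64 / 3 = -21.33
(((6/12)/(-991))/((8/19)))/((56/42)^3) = -0.00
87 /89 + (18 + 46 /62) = 54406 /2759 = 19.72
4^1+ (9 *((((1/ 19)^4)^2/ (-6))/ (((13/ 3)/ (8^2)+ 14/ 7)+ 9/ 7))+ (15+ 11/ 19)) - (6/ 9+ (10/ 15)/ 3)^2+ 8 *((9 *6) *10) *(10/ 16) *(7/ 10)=11834754901210161002/ 6200138408688747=1908.79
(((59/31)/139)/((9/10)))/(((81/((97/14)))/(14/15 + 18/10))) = 234643/65966481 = 0.00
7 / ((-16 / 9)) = -63 / 16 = -3.94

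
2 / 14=1 / 7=0.14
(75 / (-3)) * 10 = -250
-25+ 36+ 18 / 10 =64 / 5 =12.80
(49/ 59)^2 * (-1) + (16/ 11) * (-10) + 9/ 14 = -7822575/ 536074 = -14.59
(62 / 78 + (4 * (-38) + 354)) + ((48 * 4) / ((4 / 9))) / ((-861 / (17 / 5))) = 11253943 / 55965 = 201.09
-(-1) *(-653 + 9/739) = -652.99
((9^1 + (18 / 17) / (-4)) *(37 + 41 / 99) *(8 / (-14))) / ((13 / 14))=-44448 / 221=-201.12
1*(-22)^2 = 484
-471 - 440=-911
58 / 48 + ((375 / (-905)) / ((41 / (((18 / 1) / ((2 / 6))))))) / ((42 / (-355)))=7257463 / 1246728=5.82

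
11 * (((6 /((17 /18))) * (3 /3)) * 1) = 1188 /17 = 69.88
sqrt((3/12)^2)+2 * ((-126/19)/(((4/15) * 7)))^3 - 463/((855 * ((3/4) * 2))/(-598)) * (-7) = -1482127361/925965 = -1600.63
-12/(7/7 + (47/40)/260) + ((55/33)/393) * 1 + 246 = 234.06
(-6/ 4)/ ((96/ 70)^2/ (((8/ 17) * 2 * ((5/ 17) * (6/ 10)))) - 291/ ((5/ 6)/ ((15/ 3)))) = 1225/ 1416652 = 0.00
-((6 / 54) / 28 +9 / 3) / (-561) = 757 / 141372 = 0.01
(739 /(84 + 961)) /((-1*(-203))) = 739 /212135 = 0.00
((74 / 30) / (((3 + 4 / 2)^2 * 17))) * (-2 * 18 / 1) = -444 / 2125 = -0.21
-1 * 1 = -1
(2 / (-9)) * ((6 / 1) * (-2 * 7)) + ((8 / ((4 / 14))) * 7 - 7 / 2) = 1267 / 6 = 211.17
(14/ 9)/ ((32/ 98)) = 343/ 72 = 4.76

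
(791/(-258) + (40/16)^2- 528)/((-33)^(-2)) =-98302215/172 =-571524.51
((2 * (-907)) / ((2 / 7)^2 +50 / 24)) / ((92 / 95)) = -1333290 / 1541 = -865.21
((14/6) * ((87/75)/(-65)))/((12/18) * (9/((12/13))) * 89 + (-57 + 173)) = -406/6771375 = -0.00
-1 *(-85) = 85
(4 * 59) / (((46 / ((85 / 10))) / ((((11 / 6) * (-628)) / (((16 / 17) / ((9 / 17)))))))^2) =457695917811 / 135424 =3379725.29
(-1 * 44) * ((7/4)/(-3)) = 77/3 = 25.67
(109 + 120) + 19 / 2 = 477 / 2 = 238.50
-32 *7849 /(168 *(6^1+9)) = -31396 /315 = -99.67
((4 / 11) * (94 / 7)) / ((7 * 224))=47 / 15092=0.00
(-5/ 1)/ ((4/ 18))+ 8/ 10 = -217/ 10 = -21.70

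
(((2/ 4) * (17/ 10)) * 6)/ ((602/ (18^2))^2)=669222/ 453005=1.48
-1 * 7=-7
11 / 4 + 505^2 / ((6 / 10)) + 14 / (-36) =15301585 / 36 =425044.03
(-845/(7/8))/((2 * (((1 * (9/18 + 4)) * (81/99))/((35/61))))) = -371800/4941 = -75.25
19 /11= 1.73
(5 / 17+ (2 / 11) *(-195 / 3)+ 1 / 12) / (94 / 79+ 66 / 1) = -2028167 / 11911152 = -0.17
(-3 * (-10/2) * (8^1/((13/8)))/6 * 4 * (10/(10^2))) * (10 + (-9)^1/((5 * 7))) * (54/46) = 589248/10465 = 56.31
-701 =-701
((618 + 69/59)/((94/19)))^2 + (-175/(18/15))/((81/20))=116798434685803/7474222188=15626.83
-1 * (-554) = 554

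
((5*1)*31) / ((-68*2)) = -155 / 136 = -1.14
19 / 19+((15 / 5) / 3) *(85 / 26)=111 / 26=4.27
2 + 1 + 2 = 5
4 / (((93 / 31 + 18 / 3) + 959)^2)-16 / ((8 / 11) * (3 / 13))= -66997213 / 702768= -95.33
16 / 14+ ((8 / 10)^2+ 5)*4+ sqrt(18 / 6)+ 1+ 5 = sqrt(3)+ 5198 / 175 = 31.43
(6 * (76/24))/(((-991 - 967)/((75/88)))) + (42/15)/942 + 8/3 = 1079919373/405775920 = 2.66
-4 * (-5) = 20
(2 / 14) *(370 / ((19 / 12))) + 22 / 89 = 398086 / 11837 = 33.63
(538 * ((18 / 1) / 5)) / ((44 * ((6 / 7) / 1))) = 5649 / 110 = 51.35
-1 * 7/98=-1/14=-0.07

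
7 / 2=3.50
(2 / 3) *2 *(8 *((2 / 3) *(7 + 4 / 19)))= 8768 / 171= 51.27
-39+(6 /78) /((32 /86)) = -8069 /208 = -38.79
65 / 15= 13 / 3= 4.33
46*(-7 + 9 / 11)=-3128 / 11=-284.36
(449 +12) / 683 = 461 / 683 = 0.67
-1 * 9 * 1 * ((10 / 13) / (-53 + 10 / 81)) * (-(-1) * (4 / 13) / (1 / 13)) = 29160 / 55679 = 0.52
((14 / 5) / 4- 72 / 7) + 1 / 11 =-7311 / 770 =-9.49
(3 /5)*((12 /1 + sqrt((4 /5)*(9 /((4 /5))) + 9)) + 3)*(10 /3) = 6*sqrt(2) + 30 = 38.49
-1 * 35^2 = -1225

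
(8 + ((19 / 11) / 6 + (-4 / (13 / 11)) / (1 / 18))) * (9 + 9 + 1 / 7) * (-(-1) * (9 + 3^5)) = -34412682 / 143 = -240648.13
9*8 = 72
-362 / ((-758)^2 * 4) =-181 / 1149128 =-0.00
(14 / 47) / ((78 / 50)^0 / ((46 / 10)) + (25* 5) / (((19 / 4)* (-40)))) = -1748 / 2585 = -0.68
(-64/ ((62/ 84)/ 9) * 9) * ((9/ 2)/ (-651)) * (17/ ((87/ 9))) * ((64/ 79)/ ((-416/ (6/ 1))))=-28553472/ 28621463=-1.00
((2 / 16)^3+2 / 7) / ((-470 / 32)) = -1031 / 52640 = -0.02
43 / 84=0.51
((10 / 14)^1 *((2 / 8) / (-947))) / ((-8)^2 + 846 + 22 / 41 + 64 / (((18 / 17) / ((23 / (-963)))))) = -1776735 / 8565820173232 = -0.00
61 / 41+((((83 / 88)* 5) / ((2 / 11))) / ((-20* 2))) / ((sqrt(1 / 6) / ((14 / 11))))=61 / 41 - 581* sqrt(6) / 704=-0.53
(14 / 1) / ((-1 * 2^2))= -7 / 2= -3.50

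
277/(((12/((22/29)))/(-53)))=-161491/174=-928.11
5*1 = 5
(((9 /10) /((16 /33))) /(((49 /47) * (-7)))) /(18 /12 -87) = 1551 /521360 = 0.00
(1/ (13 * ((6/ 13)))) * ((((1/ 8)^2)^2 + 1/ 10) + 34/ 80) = 10757/ 122880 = 0.09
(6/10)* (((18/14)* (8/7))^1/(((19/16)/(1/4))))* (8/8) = 864/4655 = 0.19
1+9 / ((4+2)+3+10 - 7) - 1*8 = -25 / 4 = -6.25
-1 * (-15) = 15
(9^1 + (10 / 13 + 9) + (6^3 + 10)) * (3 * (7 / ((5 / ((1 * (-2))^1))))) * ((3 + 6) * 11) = -13230756 / 65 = -203550.09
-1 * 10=-10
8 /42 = 4 /21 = 0.19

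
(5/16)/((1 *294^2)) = 5/1382976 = 0.00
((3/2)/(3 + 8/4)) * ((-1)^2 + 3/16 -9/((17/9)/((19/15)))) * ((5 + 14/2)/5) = -59337/17000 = -3.49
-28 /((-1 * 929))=28 /929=0.03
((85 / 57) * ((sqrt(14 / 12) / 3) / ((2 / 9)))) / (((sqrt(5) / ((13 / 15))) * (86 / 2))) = 0.02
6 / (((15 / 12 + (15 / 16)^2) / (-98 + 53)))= -13824 / 109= -126.83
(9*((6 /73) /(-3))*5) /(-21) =30 /511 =0.06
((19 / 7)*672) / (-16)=-114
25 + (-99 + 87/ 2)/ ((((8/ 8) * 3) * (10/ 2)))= 213/ 10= 21.30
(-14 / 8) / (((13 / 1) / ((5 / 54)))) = -35 / 2808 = -0.01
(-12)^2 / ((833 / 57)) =8208 / 833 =9.85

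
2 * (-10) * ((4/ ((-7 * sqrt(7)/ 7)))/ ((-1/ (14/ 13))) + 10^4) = -200000 -160 * sqrt(7)/ 13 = -200032.56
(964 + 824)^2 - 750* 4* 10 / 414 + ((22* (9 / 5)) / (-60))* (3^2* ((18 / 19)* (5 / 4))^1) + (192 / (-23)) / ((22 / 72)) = 922031779993 / 288420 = 3196837.18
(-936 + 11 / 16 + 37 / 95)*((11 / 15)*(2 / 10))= -15631913 / 114000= -137.12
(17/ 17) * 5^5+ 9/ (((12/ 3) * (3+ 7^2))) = 650009/ 208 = 3125.04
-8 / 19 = -0.42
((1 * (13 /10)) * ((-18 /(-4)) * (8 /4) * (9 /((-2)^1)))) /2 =-1053 /40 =-26.32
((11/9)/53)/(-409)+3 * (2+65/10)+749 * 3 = 886697663/390186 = 2272.50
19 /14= 1.36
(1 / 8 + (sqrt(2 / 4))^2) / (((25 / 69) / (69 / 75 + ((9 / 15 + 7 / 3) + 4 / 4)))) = 2093 / 250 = 8.37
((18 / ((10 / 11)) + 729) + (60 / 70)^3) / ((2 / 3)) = 1927908 / 1715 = 1124.14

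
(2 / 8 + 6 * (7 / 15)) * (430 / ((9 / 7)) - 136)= 54473 / 90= 605.26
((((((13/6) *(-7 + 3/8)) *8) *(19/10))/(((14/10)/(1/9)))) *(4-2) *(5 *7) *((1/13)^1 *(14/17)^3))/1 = -6908020/132651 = -52.08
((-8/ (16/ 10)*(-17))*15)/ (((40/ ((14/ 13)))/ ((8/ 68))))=105/ 26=4.04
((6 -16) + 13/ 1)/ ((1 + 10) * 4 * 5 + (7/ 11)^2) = 363/ 26669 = 0.01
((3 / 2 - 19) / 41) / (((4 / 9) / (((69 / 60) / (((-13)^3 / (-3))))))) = -4347 / 2882464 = -0.00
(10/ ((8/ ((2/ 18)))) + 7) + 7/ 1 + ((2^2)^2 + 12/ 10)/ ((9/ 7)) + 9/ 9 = 1711/ 60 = 28.52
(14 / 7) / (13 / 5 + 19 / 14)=0.51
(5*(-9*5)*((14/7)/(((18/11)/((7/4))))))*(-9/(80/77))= 266805/64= 4168.83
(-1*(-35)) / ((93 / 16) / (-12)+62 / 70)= 78400 / 899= 87.21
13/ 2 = 6.50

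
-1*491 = -491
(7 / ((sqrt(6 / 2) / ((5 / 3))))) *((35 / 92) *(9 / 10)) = 245 *sqrt(3) / 184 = 2.31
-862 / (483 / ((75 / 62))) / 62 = -10775 / 309442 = -0.03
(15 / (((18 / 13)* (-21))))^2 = 4225 / 15876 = 0.27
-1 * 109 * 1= -109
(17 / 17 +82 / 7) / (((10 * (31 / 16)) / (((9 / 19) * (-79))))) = -506232 / 20615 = -24.56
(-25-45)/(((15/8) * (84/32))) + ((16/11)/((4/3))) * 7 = -652/99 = -6.59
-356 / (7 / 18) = -6408 / 7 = -915.43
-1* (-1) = 1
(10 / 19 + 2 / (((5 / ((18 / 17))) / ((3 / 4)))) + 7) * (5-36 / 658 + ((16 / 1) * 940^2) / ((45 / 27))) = 35353396667156 / 531335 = 66536924.29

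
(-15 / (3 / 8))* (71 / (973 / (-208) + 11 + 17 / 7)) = -4135040 / 12741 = -324.55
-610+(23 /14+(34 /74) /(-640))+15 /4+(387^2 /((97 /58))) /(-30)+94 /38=-1095880449813 /305495680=-3587.22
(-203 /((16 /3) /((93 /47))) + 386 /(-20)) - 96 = -716713 /3760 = -190.62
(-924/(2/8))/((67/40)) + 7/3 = -443051/201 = -2204.23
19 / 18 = 1.06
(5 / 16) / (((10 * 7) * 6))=1 / 1344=0.00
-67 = -67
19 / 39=0.49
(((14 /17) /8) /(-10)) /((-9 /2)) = 7 /3060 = 0.00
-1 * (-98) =98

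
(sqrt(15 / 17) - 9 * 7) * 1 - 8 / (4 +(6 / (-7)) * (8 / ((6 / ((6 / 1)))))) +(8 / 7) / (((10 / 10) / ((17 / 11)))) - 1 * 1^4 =-22882 / 385 +sqrt(255) / 17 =-58.49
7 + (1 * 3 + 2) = 12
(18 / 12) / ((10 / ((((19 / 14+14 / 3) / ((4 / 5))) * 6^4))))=20493 / 14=1463.79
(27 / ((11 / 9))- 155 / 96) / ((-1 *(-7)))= 3089 / 1056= 2.93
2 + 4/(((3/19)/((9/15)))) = 86/5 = 17.20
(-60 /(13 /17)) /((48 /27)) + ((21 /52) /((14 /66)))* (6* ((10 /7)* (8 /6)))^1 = -22.38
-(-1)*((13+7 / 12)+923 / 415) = 78721 / 4980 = 15.81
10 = 10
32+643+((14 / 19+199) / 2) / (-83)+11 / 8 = 8517967 / 12616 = 675.17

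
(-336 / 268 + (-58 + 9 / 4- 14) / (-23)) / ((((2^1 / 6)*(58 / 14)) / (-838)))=-96481035 / 89378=-1079.47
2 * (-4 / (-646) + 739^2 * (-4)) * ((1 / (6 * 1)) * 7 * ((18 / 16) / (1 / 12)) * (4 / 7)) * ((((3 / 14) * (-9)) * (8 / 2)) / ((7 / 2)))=1371663713520 / 15827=86666058.86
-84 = -84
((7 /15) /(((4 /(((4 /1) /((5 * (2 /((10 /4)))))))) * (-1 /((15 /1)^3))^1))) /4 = -1575 /16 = -98.44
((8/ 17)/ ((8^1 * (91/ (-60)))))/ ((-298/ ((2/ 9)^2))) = 40/ 6223581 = 0.00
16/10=8/5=1.60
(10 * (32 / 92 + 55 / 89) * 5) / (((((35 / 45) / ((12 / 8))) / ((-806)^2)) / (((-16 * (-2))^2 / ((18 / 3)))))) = 147954858854400 / 14329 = 10325553692.12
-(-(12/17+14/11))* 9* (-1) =-3330/187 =-17.81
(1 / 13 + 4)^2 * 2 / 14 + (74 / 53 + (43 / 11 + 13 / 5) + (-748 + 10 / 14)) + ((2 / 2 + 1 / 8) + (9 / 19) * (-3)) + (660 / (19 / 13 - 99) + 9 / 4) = -17608639278961 / 23737124840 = -741.82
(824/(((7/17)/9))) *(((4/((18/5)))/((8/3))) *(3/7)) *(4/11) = 630360/539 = 1169.50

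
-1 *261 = -261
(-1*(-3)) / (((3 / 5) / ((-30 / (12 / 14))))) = -175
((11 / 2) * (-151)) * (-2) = 1661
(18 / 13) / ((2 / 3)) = 27 / 13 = 2.08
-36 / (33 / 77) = -84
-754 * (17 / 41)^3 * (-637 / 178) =1179852037 / 6133969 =192.35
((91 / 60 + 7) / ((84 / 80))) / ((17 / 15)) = 365 / 51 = 7.16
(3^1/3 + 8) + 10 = 19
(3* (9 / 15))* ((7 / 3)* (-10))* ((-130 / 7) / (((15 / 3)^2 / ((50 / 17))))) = 1560 / 17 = 91.76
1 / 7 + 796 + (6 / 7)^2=39047 / 49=796.88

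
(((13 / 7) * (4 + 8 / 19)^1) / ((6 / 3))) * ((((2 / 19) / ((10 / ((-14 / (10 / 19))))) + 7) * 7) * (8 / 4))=183456 / 475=386.22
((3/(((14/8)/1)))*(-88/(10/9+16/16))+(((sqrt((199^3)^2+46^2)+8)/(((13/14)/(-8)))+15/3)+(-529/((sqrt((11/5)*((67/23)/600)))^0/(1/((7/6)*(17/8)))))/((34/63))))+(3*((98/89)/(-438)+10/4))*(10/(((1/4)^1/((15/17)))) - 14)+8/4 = -67894760.60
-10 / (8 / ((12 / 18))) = -5 / 6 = -0.83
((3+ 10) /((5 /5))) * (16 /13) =16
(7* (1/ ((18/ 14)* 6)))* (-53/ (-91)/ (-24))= -371/ 16848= -0.02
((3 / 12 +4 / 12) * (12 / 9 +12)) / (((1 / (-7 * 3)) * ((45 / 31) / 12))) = -12152 / 9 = -1350.22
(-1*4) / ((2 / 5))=-10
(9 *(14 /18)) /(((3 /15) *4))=35 /4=8.75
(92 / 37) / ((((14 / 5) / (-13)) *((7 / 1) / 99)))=-296010 / 1813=-163.27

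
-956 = -956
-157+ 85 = -72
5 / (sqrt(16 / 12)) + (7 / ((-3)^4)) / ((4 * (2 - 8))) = -7 / 1944 + 5 * sqrt(3) / 2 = 4.33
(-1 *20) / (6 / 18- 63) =15 / 47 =0.32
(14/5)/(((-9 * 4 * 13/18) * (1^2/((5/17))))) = -7/221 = -0.03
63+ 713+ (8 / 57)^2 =2521288 / 3249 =776.02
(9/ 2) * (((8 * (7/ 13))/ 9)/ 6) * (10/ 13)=0.28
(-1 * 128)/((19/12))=-1536/19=-80.84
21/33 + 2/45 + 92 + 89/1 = 89932/495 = 181.68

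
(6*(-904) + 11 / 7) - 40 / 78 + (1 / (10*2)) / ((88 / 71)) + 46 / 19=-5420.48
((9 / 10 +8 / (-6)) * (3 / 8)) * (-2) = 13 / 40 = 0.32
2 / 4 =1 / 2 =0.50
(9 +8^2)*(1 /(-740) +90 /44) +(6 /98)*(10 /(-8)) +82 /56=60071223 /398860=150.61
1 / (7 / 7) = 1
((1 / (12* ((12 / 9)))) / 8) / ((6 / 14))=7 / 384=0.02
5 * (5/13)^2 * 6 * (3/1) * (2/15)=300/169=1.78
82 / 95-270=-25568 / 95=-269.14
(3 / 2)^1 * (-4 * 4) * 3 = -72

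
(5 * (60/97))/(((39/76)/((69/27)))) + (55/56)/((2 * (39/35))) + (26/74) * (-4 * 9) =21461213/6718608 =3.19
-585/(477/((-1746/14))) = 56745/371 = 152.95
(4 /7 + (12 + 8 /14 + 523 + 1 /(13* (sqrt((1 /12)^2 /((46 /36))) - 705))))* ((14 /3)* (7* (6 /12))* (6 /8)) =4461879944571 /679362164 - 7* sqrt(46) /339681082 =6567.75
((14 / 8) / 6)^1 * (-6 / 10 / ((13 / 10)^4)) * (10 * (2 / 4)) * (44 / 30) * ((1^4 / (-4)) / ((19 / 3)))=9625 / 542659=0.02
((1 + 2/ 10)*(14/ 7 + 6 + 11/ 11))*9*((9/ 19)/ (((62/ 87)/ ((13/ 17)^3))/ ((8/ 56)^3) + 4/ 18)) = 0.08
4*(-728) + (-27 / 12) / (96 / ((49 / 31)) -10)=-28957369 / 9944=-2912.04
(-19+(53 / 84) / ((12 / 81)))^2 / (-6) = -2725801 / 75264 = -36.22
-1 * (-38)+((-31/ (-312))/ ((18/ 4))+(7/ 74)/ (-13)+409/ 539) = 1085660159/ 27999972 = 38.77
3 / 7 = 0.43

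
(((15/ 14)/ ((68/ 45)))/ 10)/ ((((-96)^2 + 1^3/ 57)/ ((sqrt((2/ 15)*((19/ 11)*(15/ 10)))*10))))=7695*sqrt(1045)/ 5501077736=0.00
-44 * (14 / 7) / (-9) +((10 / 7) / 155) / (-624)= 1985981 / 203112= 9.78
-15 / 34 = -0.44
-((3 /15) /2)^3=-1 /1000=-0.00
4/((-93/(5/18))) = -10/837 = -0.01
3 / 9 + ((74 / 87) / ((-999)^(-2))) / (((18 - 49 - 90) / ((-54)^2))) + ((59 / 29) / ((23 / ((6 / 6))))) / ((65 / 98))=-321952201092259 / 15737865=-20457171.36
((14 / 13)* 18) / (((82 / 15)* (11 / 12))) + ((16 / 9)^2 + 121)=60801271 / 474903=128.03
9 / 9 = 1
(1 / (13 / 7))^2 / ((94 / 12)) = 294 / 7943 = 0.04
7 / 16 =0.44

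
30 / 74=15 / 37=0.41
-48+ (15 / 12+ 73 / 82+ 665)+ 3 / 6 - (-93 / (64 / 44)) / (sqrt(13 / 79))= 1023 * sqrt(1027) / 208+ 101621 / 164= 777.26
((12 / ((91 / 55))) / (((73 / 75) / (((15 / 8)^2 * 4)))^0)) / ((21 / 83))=18260 / 637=28.67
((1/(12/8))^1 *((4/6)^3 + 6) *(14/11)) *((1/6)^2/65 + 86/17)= 2817598/104247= 27.03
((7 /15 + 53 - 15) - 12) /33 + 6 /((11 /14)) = 4177 /495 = 8.44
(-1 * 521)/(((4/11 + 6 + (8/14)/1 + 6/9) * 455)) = -17193/114140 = -0.15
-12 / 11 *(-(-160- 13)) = -2076 / 11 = -188.73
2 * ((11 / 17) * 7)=154 / 17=9.06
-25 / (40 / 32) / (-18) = 10 / 9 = 1.11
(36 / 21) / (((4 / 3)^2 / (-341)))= -9207 / 28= -328.82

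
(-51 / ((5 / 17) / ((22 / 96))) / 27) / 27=-3179 / 58320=-0.05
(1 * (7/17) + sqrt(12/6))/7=1/17 + sqrt(2)/7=0.26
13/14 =0.93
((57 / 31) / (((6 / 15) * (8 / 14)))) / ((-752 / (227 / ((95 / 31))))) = -4767 / 6016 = -0.79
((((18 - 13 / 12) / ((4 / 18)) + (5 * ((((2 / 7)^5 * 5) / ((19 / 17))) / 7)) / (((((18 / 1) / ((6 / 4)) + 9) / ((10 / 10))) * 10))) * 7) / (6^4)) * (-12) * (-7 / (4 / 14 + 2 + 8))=28587659039 / 8513600256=3.36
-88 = -88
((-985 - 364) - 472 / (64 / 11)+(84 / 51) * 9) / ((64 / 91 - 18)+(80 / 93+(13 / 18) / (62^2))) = 151493903379 / 1759341985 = 86.11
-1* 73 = -73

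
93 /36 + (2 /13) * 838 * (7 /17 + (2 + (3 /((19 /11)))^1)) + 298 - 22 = 40987337 /50388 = 813.43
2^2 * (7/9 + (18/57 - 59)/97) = 11464/16587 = 0.69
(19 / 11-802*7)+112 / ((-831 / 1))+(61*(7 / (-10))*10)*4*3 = -98141501 / 9141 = -10736.41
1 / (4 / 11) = 11 / 4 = 2.75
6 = 6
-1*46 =-46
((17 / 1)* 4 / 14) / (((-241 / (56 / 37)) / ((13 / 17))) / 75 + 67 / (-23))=-6099600 / 7144747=-0.85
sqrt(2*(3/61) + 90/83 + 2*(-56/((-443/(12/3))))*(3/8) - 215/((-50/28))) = 59*sqrt(4406396592310)/11214545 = 11.04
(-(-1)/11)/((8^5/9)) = 9/360448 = 0.00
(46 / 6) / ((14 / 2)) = 23 / 21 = 1.10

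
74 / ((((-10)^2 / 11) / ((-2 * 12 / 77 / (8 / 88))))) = -4884 / 175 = -27.91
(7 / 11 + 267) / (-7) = -2944 / 77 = -38.23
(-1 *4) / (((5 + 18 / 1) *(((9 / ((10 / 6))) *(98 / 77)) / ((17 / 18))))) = -935 / 39123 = -0.02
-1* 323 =-323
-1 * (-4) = 4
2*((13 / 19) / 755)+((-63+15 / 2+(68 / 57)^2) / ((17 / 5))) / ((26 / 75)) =-33161215537 / 722815860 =-45.88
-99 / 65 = -1.52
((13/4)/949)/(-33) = -1/9636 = -0.00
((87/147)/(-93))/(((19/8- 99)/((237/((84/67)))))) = 0.01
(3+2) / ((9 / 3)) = 5 / 3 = 1.67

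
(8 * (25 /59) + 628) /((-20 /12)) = -111756 /295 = -378.83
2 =2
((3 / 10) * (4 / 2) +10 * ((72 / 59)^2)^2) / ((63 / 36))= 13.02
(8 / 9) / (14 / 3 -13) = -8 / 75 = -0.11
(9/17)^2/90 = 9/2890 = 0.00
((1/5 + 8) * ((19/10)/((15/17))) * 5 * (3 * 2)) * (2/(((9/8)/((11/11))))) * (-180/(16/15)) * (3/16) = -119187/4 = -29796.75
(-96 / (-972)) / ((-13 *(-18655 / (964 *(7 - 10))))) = -7712 / 6547905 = -0.00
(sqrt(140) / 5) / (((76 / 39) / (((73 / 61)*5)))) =2847*sqrt(35) / 2318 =7.27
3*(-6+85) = 237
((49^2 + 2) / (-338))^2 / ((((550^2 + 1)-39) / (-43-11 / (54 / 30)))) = -10907217 / 1329018028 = -0.01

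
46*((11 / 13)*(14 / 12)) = 1771 / 39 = 45.41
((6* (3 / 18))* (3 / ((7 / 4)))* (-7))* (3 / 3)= -12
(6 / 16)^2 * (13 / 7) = 117 / 448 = 0.26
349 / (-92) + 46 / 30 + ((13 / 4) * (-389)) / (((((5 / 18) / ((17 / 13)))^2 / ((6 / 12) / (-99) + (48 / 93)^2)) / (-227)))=1576110150083893 / 948218700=1662179.99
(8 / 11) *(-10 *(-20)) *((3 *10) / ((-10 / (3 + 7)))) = -48000 / 11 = -4363.64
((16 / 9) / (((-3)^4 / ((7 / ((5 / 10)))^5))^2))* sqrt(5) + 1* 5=5 + 4628074479616* sqrt(5) / 59049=175255964.31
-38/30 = -19/15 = -1.27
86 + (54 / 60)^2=8681 / 100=86.81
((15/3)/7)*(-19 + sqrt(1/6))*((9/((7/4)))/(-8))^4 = -623295/268912 + 10935*sqrt(6)/537824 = -2.27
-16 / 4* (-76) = 304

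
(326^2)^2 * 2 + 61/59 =1332761404829/59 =22589176353.03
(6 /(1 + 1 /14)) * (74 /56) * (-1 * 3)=-22.20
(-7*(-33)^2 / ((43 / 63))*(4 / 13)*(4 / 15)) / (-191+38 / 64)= 9106944 / 1892215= 4.81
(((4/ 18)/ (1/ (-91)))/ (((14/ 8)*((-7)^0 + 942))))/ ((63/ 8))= -832/ 534681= -0.00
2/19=0.11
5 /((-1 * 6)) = -5 /6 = -0.83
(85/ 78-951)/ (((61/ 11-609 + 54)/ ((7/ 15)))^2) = -439297397/ 641100376800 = -0.00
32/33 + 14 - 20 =-166/33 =-5.03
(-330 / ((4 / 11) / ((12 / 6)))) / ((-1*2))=907.50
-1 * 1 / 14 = -1 / 14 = -0.07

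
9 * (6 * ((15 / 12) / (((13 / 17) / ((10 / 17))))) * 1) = 675 / 13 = 51.92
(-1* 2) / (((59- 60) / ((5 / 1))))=10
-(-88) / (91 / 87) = 7656 / 91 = 84.13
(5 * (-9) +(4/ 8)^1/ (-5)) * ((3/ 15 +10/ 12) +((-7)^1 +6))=-451/ 300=-1.50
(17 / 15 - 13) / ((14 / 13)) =-1157 / 105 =-11.02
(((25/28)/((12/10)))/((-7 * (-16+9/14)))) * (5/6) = 125/21672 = 0.01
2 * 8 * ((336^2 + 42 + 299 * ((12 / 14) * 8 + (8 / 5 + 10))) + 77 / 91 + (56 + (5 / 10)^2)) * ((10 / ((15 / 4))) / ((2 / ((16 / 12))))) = 4601495104 / 1365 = 3371058.68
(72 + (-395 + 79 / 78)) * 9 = -75345 / 26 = -2897.88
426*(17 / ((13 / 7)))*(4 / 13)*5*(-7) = -7097160 / 169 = -41995.03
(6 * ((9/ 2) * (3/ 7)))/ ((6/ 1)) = 27/ 14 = 1.93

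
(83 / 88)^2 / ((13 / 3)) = 20667 / 100672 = 0.21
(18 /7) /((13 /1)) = 18 /91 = 0.20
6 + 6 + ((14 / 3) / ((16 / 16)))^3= 3068 / 27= 113.63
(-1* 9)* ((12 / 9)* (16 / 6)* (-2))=64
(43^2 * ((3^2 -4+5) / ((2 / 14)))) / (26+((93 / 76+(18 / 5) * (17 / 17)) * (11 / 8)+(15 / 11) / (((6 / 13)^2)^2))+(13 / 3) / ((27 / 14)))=350579275200 / 175874803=1993.35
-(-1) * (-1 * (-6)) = 6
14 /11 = 1.27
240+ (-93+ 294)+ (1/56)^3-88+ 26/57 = 3538135609/10010112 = 353.46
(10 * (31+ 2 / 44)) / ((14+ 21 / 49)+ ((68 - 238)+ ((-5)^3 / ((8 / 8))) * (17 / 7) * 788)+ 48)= -23905 / 18427783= -0.00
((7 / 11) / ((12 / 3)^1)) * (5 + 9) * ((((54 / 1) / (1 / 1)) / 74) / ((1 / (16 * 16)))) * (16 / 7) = 387072 / 407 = 951.04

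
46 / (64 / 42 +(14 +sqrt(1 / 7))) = 314916 / 106213-2898 * sqrt(7) / 106213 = 2.89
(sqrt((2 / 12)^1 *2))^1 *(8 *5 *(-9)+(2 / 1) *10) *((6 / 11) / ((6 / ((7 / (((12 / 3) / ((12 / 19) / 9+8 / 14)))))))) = -21760 *sqrt(3) / 1881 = -20.04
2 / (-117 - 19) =-1 / 68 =-0.01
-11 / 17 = -0.65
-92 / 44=-2.09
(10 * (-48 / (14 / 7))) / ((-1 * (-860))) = -12 / 43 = -0.28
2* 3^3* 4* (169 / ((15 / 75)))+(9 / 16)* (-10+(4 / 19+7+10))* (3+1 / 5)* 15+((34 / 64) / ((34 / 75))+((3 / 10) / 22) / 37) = 452141349747 / 2474560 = 182715.86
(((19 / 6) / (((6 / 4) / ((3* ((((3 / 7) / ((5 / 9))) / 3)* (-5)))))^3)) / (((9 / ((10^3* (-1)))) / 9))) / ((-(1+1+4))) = -3078000 / 343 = -8973.76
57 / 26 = 2.19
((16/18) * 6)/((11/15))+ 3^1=113/11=10.27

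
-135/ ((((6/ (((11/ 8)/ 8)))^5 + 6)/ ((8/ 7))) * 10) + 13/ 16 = 126632784028217/ 155855791274960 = 0.81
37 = 37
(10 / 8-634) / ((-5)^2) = -25.31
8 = 8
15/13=1.15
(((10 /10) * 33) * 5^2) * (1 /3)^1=275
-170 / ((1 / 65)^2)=-718250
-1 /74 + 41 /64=1485 /2368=0.63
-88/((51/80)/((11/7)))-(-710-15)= 181385/357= 508.08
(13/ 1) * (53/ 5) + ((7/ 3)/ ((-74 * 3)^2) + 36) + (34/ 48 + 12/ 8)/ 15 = 257184517/ 1478520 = 173.95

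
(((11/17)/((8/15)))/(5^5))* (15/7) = 99/119000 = 0.00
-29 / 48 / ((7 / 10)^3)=-3625 / 2058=-1.76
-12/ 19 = -0.63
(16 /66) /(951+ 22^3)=8 /382767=0.00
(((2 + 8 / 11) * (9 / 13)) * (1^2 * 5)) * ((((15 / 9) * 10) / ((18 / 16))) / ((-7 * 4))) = -5000 / 1001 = -5.00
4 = 4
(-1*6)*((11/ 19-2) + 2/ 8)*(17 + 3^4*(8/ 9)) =23763/ 38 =625.34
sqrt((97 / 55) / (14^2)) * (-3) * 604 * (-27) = 24462 * sqrt(5335) / 385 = 4640.86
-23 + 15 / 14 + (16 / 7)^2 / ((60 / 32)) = -28139 / 1470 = -19.14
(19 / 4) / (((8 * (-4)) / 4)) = -19 / 32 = -0.59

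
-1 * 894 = -894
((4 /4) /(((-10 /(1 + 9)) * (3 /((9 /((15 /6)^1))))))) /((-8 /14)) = 21 /10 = 2.10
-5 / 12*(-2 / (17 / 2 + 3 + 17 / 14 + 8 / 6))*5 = 35 / 118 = 0.30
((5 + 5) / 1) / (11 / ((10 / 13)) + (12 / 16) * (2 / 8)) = 800 / 1159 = 0.69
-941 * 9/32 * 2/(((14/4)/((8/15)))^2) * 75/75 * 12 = -180672/1225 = -147.49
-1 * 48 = -48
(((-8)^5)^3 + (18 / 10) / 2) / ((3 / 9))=-1055531162664933 / 10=-105553116266493.30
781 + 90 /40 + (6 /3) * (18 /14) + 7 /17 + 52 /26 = 375199 /476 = 788.23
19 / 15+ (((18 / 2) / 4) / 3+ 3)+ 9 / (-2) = 31 / 60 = 0.52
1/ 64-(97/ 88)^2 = -1161/ 968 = -1.20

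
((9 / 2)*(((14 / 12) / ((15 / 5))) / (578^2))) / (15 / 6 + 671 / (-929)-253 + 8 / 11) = -71533 / 3420764251656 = -0.00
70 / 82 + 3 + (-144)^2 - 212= 20527.85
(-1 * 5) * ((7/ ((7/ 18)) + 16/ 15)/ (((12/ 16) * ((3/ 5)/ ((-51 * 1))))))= 10804.44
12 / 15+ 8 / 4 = 14 / 5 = 2.80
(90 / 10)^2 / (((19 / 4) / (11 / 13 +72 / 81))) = 7308 / 247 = 29.59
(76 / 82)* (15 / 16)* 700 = 49875 / 82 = 608.23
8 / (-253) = -8 / 253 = -0.03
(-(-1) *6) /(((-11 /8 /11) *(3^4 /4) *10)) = -0.24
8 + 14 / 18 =79 / 9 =8.78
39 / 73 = 0.53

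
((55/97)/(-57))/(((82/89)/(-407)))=1992265/453378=4.39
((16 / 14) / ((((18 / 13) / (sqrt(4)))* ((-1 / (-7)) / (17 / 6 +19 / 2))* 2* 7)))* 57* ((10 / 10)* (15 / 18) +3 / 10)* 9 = 621452 / 105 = 5918.59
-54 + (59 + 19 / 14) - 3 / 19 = 6.20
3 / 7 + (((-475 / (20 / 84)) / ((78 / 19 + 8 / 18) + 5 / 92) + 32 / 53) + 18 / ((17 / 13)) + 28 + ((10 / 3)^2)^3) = 981.23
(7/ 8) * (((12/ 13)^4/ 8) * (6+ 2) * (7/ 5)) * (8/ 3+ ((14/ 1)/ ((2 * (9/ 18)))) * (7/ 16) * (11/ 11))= 7.82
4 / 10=2 / 5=0.40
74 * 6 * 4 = 1776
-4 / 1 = -4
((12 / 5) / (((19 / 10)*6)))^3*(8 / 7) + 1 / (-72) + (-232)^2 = 186066112115 / 3456936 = 53824.00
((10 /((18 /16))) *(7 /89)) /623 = 80 /71289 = 0.00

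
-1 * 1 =-1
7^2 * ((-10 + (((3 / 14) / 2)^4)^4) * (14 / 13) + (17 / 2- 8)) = -1361073979848650342213823 / 2704878351759146221568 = -503.19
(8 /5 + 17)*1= 93 /5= 18.60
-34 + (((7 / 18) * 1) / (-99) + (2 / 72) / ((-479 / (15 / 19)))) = -1102951675 / 32435964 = -34.00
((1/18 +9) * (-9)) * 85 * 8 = -55420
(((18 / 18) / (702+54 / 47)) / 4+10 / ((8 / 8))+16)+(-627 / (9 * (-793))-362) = -35213047369 / 104828256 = -335.91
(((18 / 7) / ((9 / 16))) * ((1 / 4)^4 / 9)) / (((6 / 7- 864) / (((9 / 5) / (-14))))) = 1 / 3383520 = 0.00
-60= -60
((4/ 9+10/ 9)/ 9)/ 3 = 14/ 243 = 0.06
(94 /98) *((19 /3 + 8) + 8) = 3149 /147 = 21.42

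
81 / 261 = 9 / 29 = 0.31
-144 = -144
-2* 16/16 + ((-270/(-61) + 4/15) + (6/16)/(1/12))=13163/1830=7.19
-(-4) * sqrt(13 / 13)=4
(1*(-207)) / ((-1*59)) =207 / 59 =3.51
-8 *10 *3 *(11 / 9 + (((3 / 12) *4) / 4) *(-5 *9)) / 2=3610 / 3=1203.33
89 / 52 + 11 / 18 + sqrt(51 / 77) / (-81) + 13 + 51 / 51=7639 / 468-sqrt(3927) / 6237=16.31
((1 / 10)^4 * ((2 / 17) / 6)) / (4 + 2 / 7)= 7 / 15300000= 0.00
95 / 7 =13.57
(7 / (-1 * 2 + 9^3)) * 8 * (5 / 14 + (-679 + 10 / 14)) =-37964 / 727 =-52.22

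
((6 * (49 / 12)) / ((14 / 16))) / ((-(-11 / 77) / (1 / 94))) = 98 / 47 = 2.09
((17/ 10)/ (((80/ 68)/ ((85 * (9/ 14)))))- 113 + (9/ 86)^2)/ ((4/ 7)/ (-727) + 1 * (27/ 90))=-25616678869/ 225237784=-113.73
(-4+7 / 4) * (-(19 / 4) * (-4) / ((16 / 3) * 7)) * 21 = -1539 / 64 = -24.05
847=847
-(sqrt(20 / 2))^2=-10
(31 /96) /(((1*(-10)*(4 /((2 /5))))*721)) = -31 /6921600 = -0.00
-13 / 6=-2.17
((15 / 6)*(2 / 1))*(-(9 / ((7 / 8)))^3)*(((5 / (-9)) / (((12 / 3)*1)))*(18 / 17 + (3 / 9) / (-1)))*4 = 12787200 / 5831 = 2192.97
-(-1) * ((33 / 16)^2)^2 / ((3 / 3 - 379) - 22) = -1185921 / 26214400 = -0.05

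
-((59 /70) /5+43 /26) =-4146 /2275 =-1.82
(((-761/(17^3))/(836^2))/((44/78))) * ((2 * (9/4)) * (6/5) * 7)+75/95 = 298182047469/377704365280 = 0.79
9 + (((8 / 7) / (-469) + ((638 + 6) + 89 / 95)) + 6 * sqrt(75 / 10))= 3 * sqrt(30) + 203952332 / 311885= 670.37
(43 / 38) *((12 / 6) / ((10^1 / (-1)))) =-43 / 190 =-0.23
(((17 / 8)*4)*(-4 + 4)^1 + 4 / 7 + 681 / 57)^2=2772225 / 17689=156.72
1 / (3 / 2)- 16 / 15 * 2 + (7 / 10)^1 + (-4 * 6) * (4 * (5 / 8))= -1823 / 30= -60.77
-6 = -6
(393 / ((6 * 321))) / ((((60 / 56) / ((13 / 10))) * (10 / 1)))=0.02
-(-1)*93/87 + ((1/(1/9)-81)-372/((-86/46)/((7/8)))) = 257315/2494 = 103.17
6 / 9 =2 / 3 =0.67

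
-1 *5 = -5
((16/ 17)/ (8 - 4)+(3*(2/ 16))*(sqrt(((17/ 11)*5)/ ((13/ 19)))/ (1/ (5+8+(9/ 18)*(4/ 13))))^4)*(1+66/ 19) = 568682346450409615/ 88774671128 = 6405907.67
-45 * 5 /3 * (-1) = 75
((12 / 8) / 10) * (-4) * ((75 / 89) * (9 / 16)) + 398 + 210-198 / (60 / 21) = 3833519 / 7120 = 538.42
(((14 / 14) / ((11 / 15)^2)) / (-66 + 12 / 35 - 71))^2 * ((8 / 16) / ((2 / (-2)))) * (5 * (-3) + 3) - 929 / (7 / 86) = -26759970192498556 / 2344604220343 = -11413.43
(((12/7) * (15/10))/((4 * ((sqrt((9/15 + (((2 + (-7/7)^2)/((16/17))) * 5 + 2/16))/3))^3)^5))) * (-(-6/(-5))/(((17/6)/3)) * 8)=-0.00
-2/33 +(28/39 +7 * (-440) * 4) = -1761666/143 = -12319.34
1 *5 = 5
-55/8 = -6.88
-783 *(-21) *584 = 9602712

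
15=15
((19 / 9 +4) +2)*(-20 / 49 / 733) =-1460 / 323253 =-0.00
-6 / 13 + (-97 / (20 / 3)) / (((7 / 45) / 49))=-238353 / 52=-4583.71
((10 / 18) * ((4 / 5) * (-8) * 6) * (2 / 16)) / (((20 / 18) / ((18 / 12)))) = -18 / 5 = -3.60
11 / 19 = 0.58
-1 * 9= -9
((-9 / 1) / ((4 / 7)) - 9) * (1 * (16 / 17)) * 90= -2096.47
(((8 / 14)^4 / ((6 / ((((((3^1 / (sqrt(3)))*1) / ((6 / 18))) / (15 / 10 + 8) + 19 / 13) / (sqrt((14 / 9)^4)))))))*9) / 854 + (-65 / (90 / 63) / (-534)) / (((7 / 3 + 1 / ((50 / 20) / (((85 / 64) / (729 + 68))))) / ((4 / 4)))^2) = 23328*sqrt(3) / 954486337 + 29201703755298869136 / 1853575359131668577951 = 0.02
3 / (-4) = -3 / 4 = -0.75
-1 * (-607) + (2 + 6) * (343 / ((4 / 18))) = 12955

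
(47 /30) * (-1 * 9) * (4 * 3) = -846 /5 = -169.20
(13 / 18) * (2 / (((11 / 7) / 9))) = 91 / 11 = 8.27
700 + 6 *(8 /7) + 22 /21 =14866 /21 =707.90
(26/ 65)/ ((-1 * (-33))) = 2/ 165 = 0.01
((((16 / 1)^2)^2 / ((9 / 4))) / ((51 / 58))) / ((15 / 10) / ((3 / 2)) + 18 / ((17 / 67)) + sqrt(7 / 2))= 37189844992 / 80714745- 258473984 * sqrt(14) / 80714745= 448.77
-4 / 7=-0.57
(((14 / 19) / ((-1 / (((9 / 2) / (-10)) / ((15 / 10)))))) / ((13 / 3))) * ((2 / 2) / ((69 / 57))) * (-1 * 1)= -63 / 1495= -0.04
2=2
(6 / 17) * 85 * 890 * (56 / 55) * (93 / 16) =1738170 / 11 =158015.45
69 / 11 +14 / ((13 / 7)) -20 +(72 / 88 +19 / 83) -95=-1188582 / 11869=-100.14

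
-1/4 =-0.25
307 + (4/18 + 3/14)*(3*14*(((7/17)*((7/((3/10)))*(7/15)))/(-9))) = 1230487/4131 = 297.87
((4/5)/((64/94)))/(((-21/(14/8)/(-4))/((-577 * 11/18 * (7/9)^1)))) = -2088163/19440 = -107.42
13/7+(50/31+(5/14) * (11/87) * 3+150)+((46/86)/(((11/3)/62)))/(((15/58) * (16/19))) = 11616696529/59531780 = 195.13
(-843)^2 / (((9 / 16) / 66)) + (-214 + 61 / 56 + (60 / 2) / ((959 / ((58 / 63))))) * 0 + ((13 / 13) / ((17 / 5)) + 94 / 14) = 9922555938 / 119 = 83382823.01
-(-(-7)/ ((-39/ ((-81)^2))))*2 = 30618/ 13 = 2355.23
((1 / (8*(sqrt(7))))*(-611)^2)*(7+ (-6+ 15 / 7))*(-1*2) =-4106531*sqrt(7) / 98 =-110865.92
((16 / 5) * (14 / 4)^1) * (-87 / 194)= -2436 / 485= -5.02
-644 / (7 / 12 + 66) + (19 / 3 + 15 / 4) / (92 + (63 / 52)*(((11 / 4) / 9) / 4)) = -1756272032 / 183660537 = -9.56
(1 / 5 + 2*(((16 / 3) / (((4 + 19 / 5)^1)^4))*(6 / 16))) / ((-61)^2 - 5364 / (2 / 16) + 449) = -2325941 / 448136656110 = -0.00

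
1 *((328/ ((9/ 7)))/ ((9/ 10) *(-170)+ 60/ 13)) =-29848/ 17361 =-1.72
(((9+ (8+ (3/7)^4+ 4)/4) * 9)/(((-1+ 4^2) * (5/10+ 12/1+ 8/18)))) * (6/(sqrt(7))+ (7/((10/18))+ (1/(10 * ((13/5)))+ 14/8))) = 9.27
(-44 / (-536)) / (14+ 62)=11 / 10184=0.00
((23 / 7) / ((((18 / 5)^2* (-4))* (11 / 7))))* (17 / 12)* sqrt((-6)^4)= -2.06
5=5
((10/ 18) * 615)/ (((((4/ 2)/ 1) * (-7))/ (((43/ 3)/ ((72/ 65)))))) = -2864875/ 9072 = -315.79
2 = 2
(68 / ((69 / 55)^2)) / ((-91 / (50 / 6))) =-5142500 / 1299753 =-3.96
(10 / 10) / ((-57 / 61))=-61 / 57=-1.07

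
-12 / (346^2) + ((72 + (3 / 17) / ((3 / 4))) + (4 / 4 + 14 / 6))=115346213 / 1526379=75.57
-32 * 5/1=-160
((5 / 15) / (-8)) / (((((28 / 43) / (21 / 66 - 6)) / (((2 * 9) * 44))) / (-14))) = -16125 / 4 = -4031.25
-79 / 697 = -0.11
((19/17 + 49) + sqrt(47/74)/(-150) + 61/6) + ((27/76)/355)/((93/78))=642871528/10663845- sqrt(3478)/11100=60.28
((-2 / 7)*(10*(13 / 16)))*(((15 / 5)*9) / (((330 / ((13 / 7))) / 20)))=-7605 / 1078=-7.05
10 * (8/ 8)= 10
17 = 17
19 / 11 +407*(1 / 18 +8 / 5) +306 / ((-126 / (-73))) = 5910071 / 6930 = 852.82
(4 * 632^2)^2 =2552632508416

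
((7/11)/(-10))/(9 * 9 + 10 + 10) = -7/11110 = -0.00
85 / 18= 4.72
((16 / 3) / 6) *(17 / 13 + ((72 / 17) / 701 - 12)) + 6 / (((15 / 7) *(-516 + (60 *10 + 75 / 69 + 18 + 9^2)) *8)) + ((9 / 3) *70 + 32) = 27451255259489 / 118068392520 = 232.50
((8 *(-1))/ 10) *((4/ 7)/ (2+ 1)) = -16/ 105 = -0.15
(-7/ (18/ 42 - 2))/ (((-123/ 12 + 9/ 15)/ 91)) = -89180/ 2123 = -42.01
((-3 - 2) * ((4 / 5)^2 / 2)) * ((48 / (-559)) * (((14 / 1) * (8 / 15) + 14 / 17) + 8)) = 531712 / 237575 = 2.24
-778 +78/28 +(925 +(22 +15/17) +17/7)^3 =858216328.07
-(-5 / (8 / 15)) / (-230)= -15 / 368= -0.04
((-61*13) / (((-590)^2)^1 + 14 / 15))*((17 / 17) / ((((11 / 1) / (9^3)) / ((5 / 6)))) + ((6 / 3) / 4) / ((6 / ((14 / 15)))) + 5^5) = -1248381043 / 172309962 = -7.24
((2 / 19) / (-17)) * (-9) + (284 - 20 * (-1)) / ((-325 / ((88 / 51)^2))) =-43834294 / 16061175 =-2.73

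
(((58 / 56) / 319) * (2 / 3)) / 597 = 1 / 275814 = 0.00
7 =7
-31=-31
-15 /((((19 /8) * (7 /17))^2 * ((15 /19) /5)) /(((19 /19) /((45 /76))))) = -73984 /441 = -167.76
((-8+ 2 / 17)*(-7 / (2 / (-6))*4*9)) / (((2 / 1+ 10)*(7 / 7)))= -8442 / 17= -496.59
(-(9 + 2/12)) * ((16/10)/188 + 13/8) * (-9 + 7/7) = 33781/282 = 119.79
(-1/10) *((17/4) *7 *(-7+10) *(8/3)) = -23.80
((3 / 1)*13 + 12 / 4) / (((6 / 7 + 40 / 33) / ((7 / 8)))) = 33957 / 1912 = 17.76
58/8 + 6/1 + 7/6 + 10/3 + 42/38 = 1433/76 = 18.86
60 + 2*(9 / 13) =798 / 13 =61.38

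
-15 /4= -3.75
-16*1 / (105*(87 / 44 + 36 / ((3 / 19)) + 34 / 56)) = -176 / 266325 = -0.00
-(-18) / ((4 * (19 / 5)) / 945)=42525 / 38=1119.08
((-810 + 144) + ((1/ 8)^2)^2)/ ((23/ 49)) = -133668815/ 94208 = -1418.87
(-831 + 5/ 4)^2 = 11015761/ 16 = 688485.06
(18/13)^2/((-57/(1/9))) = -12/3211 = -0.00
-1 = -1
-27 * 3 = -81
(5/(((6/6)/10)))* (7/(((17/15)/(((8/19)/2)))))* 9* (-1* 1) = -189000/323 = -585.14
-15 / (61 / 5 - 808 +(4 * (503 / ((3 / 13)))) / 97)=21825 / 1027109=0.02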